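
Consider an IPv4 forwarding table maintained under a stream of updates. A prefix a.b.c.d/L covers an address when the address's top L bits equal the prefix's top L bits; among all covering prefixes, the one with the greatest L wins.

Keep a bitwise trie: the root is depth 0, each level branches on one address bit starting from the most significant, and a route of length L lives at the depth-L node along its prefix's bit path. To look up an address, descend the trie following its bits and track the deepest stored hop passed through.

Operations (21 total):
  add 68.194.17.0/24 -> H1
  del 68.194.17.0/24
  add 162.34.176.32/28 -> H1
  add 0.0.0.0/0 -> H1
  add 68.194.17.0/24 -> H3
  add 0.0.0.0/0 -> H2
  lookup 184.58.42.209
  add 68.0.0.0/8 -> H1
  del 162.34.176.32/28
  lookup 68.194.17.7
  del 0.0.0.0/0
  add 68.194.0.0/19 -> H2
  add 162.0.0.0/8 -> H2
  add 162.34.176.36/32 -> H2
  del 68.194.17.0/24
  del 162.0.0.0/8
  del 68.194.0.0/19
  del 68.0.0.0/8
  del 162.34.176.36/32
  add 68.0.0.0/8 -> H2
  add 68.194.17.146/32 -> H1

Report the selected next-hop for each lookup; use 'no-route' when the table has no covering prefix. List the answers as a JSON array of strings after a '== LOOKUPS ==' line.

Apply in order:
  + 68.194.17.0/24 (H1) depth=24
  - 68.194.17.0/24 clear@24
  + 162.34.176.32/28 (H1) depth=28
  + 0.0.0.0/0 (H1) depth=0
  + 68.194.17.0/24 (H3) depth=24
  + 0.0.0.0/0 (H2) depth=0
  ? 184.58.42.209  path d0:H2→d1:-→d2:-→d3:-  best=H2
  + 68.0.0.0/8 (H1) depth=8
  - 162.34.176.32/28 clear@28
  ? 68.194.17.7  path d0:H2→d1:-→d2:-→d3:-→d4:-→d5:-→d6:-→d7:-→d8:H1→d9:-→d10:-→d11:-→d12:-→d13:-→d14:-→d15:-→d16:-→d17:-→d18:-→d19:-→d20:-→d21:-→d22:-→d23:-→d24:H3  best=H3
  - 0.0.0.0/0 clear@0
  + 68.194.0.0/19 (H2) depth=19
  + 162.0.0.0/8 (H2) depth=8
  + 162.34.176.36/32 (H2) depth=32
  - 68.194.17.0/24 clear@24
  - 162.0.0.0/8 clear@8
  - 68.194.0.0/19 clear@19
  - 68.0.0.0/8 clear@8
  - 162.34.176.36/32 clear@32
  + 68.0.0.0/8 (H2) depth=8
  + 68.194.17.146/32 (H1) depth=32

== LOOKUPS ==
["H2","H3"]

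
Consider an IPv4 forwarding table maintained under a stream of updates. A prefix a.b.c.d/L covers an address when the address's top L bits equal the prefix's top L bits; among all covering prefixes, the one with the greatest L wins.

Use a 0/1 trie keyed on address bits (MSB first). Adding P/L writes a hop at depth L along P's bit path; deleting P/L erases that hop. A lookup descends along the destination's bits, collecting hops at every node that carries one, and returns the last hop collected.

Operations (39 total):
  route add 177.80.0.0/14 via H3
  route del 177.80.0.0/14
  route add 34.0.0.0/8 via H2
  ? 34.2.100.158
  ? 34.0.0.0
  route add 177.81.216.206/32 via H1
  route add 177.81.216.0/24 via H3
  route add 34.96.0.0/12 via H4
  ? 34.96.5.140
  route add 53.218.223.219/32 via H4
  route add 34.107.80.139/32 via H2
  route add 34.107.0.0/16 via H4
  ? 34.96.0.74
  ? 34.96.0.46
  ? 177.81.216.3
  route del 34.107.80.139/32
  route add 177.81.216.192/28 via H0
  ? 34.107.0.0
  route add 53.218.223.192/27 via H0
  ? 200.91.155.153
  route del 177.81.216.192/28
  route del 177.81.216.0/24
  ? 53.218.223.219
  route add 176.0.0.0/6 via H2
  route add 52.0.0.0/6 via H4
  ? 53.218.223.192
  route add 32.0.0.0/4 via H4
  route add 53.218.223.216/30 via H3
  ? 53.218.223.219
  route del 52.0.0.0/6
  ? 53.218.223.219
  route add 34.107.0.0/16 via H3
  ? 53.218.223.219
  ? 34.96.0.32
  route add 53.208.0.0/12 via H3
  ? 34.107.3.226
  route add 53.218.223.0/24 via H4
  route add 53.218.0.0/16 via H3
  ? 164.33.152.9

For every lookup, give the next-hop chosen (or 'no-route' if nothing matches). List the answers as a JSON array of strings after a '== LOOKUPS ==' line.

Trace:
  + 177.80.0.0/14 (H3) depth=14
  - 177.80.0.0/14 clear@14
  + 34.0.0.0/8 (H2) depth=8
  Q 34.2.100.158: descend 00100010 ; hops seen [H2] ; pick H2
  Q 34.0.0.0: descend 00100010 ; hops seen [H2] ; pick H2
  + 177.81.216.206/32 (H1) depth=32
  + 177.81.216.0/24 (H3) depth=24
  + 34.96.0.0/12 (H4) depth=12
  Q 34.96.5.140: descend 001000100110 ; hops seen [H2,H4] ; pick H4
  + 53.218.223.219/32 (H4) depth=32
  + 34.107.80.139/32 (H2) depth=32
  + 34.107.0.0/16 (H4) depth=16
  Q 34.96.0.74: descend 001000100110 ; hops seen [H2,H4] ; pick H4
  Q 34.96.0.46: descend 001000100110 ; hops seen [H2,H4] ; pick H4
  Q 177.81.216.3: descend 101100010101000111011000 ; hops seen [H3] ; pick H3
  - 34.107.80.139/32 clear@32
  + 177.81.216.192/28 (H0) depth=28
  Q 34.107.0.0: descend 00100010011010110 ; hops seen [H2,H4,H4] ; pick H4
  + 53.218.223.192/27 (H0) depth=27
  Q 200.91.155.153: descend 1 ; hops seen [∅] ; pick no-route
  - 177.81.216.192/28 clear@28
  - 177.81.216.0/24 clear@24
  Q 53.218.223.219: descend 00110101110110101101111111011011 ; hops seen [H0,H4] ; pick H4
  + 176.0.0.0/6 (H2) depth=6
  + 52.0.0.0/6 (H4) depth=6
  Q 53.218.223.192: descend 001101011101101011011111110 ; hops seen [H4,H0] ; pick H0
  + 32.0.0.0/4 (H4) depth=4
  + 53.218.223.216/30 (H3) depth=30
  Q 53.218.223.219: descend 00110101110110101101111111011011 ; hops seen [H4,H0,H3,H4] ; pick H4
  - 52.0.0.0/6 clear@6
  Q 53.218.223.219: descend 00110101110110101101111111011011 ; hops seen [H0,H3,H4] ; pick H4
  + 34.107.0.0/16 (H3) depth=16
  Q 53.218.223.219: descend 00110101110110101101111111011011 ; hops seen [H0,H3,H4] ; pick H4
  Q 34.96.0.32: descend 001000100110 ; hops seen [H4,H2,H4] ; pick H4
  + 53.208.0.0/12 (H3) depth=12
  Q 34.107.3.226: descend 00100010011010110 ; hops seen [H4,H2,H4,H3] ; pick H3
  + 53.218.223.0/24 (H4) depth=24
  + 53.218.0.0/16 (H3) depth=16
  Q 164.33.152.9: descend 101 ; hops seen [∅] ; pick no-route

== LOOKUPS ==
["H2","H2","H4","H4","H4","H3","H4","no-route","H4","H0","H4","H4","H4","H4","H3","no-route"]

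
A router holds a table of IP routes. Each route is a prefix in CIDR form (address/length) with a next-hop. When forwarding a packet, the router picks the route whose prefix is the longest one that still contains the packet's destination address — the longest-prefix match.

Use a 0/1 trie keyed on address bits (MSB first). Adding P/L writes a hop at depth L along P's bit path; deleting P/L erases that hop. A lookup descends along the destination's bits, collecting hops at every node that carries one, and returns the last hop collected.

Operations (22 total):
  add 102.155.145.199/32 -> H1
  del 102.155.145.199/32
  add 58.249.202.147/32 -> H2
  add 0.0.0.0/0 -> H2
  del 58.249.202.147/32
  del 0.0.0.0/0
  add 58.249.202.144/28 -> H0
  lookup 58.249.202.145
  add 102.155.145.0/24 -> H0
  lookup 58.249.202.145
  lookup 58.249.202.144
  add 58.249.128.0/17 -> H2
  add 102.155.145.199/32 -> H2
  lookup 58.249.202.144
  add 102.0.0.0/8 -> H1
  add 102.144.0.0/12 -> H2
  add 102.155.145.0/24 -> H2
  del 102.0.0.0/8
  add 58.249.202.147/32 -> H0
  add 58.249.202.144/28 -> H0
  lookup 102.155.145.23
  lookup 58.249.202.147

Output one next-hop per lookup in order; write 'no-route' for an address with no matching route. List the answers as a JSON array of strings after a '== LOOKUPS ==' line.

Apply in order:
  add 102.155.145.199/32 -> H1 at depth 32
  del 102.155.145.199/32 (clear depth 32)
  add 58.249.202.147/32 -> H2 at depth 32
  add 0.0.0.0/0 -> H2 at depth 0
  del 58.249.202.147/32 (clear depth 32)
  del 0.0.0.0/0 (clear depth 0)
  add 58.249.202.144/28 -> H0 at depth 28
  ? 58.249.202.145  path d0:-→d1:-→d2:-→d3:-→d4:-→d5:-→d6:-→d7:-→d8:-→d9:-→d10:-→d11:-→d12:-→d13:-→d14:-→d15:-→d16:-→d17:-→d18:-→d19:-→d20:-→d21:-→d22:-→d23:-→d24:-→d25:-→d26:-→d27:-→d28:H0→d29:-→d30:-  best=H0
  add 102.155.145.0/24 -> H0 at depth 24
  ? 58.249.202.145  path d0:-→d1:-→d2:-→d3:-→d4:-→d5:-→d6:-→d7:-→d8:-→d9:-→d10:-→d11:-→d12:-→d13:-→d14:-→d15:-→d16:-→d17:-→d18:-→d19:-→d20:-→d21:-→d22:-→d23:-→d24:-→d25:-→d26:-→d27:-→d28:H0→d29:-→d30:-  best=H0
  ? 58.249.202.144  path d0:-→d1:-→d2:-→d3:-→d4:-→d5:-→d6:-→d7:-→d8:-→d9:-→d10:-→d11:-→d12:-→d13:-→d14:-→d15:-→d16:-→d17:-→d18:-→d19:-→d20:-→d21:-→d22:-→d23:-→d24:-→d25:-→d26:-→d27:-→d28:H0→d29:-→d30:-  best=H0
  add 58.249.128.0/17 -> H2 at depth 17
  add 102.155.145.199/32 -> H2 at depth 32
  ? 58.249.202.144  path d0:-→d1:-→d2:-→d3:-→d4:-→d5:-→d6:-→d7:-→d8:-→d9:-→d10:-→d11:-→d12:-→d13:-→d14:-→d15:-→d16:-→d17:H2→d18:-→d19:-→d20:-→d21:-→d22:-→d23:-→d24:-→d25:-→d26:-→d27:-→d28:H0→d29:-→d30:-  best=H0
  add 102.0.0.0/8 -> H1 at depth 8
  add 102.144.0.0/12 -> H2 at depth 12
  add 102.155.145.0/24 -> H2 at depth 24
  del 102.0.0.0/8 (clear depth 8)
  add 58.249.202.147/32 -> H0 at depth 32
  add 58.249.202.144/28 -> H0 at depth 28
  ? 102.155.145.23  path d0:-→d1:-→d2:-→d3:-→d4:-→d5:-→d6:-→d7:-→d8:-→d9:-→d10:-→d11:-→d12:H2→d13:-→d14:-→d15:-→d16:-→d17:-→d18:-→d19:-→d20:-→d21:-→d22:-→d23:-→d24:H2  best=H2
  ? 58.249.202.147  path d0:-→d1:-→d2:-→d3:-→d4:-→d5:-→d6:-→d7:-→d8:-→d9:-→d10:-→d11:-→d12:-→d13:-→d14:-→d15:-→d16:-→d17:H2→d18:-→d19:-→d20:-→d21:-→d22:-→d23:-→d24:-→d25:-→d26:-→d27:-→d28:H0→d29:-→d30:-→d31:-→d32:H0  best=H0

== LOOKUPS ==
["H0","H0","H0","H0","H2","H0"]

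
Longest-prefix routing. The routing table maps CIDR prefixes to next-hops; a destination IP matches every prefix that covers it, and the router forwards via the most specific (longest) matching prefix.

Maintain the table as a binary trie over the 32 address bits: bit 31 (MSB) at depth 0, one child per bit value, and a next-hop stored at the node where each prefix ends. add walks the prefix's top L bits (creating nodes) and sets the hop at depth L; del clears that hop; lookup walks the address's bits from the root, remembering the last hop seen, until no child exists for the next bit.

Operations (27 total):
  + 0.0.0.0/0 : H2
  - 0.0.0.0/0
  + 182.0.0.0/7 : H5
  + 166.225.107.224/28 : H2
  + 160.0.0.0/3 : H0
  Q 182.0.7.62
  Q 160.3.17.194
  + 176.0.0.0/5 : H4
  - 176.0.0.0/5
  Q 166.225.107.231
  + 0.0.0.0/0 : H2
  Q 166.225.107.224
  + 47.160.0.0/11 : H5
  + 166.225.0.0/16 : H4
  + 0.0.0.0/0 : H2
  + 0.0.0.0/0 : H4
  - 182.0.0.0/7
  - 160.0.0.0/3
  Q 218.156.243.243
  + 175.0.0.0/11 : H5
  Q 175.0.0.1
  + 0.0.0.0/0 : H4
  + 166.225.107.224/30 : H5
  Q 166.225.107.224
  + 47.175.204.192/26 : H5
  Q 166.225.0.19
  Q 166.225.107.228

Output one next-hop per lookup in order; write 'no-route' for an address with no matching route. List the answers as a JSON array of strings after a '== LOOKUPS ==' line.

Trace:
  + 0.0.0.0/0 (H2) depth=0
  del 0.0.0.0/0 (clear depth 0)
  + 182.0.0.0/7 (H5) depth=7
  + 166.225.107.224/28 (H2) depth=28
  + 160.0.0.0/3 (H0) depth=3
  ? 182.0.7.62  path d0:-→d1:-→d2:-→d3:H0→d4:-→d5:-→d6:-→d7:H5  best=H5
  ? 160.3.17.194  path d0:-→d1:-→d2:-→d3:H0→d4:-→d5:-  best=H0
  + 176.0.0.0/5 (H4) depth=5
  del 176.0.0.0/5 (clear depth 5)
  ? 166.225.107.231  path d0:-→d1:-→d2:-→d3:H0→d4:-→d5:-→d6:-→d7:-→d8:-→d9:-→d10:-→d11:-→d12:-→d13:-→d14:-→d15:-→d16:-→d17:-→d18:-→d19:-→d20:-→d21:-→d22:-→d23:-→d24:-→d25:-→d26:-→d27:-→d28:H2  best=H2
  + 0.0.0.0/0 (H2) depth=0
  ? 166.225.107.224  path d0:H2→d1:-→d2:-→d3:H0→d4:-→d5:-→d6:-→d7:-→d8:-→d9:-→d10:-→d11:-→d12:-→d13:-→d14:-→d15:-→d16:-→d17:-→d18:-→d19:-→d20:-→d21:-→d22:-→d23:-→d24:-→d25:-→d26:-→d27:-→d28:H2  best=H2
  + 47.160.0.0/11 (H5) depth=11
  + 166.225.0.0/16 (H4) depth=16
  + 0.0.0.0/0 (H2) depth=0
  + 0.0.0.0/0 (H4) depth=0
  del 182.0.0.0/7 (clear depth 7)
  del 160.0.0.0/3 (clear depth 3)
  ? 218.156.243.243  path d0:H4→d1:-  best=H4
  + 175.0.0.0/11 (H5) depth=11
  ? 175.0.0.1  path d0:H4→d1:-→d2:-→d3:-→d4:-→d5:-→d6:-→d7:-→d8:-→d9:-→d10:-→d11:H5  best=H5
  + 0.0.0.0/0 (H4) depth=0
  + 166.225.107.224/30 (H5) depth=30
  ? 166.225.107.224  path d0:H4→d1:-→d2:-→d3:-→d4:-→d5:-→d6:-→d7:-→d8:-→d9:-→d10:-→d11:-→d12:-→d13:-→d14:-→d15:-→d16:H4→d17:-→d18:-→d19:-→d20:-→d21:-→d22:-→d23:-→d24:-→d25:-→d26:-→d27:-→d28:H2→d29:-→d30:H5  best=H5
  + 47.175.204.192/26 (H5) depth=26
  ? 166.225.0.19  path d0:H4→d1:-→d2:-→d3:-→d4:-→d5:-→d6:-→d7:-→d8:-→d9:-→d10:-→d11:-→d12:-→d13:-→d14:-→d15:-→d16:H4→d17:-  best=H4
  ? 166.225.107.228  path d0:H4→d1:-→d2:-→d3:-→d4:-→d5:-→d6:-→d7:-→d8:-→d9:-→d10:-→d11:-→d12:-→d13:-→d14:-→d15:-→d16:H4→d17:-→d18:-→d19:-→d20:-→d21:-→d22:-→d23:-→d24:-→d25:-→d26:-→d27:-→d28:H2→d29:-  best=H2

== LOOKUPS ==
["H5","H0","H2","H2","H4","H5","H5","H4","H2"]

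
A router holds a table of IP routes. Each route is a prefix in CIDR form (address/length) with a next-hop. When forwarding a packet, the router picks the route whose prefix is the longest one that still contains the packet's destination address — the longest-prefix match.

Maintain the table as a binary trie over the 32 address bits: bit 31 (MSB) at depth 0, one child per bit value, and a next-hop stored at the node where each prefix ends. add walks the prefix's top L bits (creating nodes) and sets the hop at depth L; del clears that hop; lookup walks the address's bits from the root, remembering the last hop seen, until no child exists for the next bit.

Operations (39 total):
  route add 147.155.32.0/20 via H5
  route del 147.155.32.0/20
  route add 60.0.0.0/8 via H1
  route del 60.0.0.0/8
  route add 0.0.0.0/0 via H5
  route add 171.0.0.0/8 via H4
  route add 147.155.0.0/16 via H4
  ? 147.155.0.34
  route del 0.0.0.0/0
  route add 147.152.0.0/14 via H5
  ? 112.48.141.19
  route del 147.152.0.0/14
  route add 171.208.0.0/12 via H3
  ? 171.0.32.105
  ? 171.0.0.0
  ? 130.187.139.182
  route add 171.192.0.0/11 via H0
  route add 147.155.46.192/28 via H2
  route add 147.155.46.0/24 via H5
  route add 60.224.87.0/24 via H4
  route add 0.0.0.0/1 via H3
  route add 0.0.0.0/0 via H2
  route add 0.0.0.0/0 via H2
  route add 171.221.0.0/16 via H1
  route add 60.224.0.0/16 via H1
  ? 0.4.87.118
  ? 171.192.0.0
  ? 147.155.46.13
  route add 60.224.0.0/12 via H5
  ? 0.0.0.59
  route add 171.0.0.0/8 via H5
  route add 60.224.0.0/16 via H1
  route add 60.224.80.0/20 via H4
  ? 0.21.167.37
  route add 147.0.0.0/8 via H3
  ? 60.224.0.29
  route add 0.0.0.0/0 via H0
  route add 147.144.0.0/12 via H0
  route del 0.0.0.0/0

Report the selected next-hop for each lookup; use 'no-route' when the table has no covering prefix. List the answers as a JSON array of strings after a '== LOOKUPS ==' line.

Process each operation:
  add 147.155.32.0/20 -> H5 at depth 20
  - 147.155.32.0/20 clear@20
  add 60.0.0.0/8 -> H1 at depth 8
  - 60.0.0.0/8 clear@8
  add 0.0.0.0/0 -> H5 at depth 0
  add 171.0.0.0/8 -> H4 at depth 8
  add 147.155.0.0/16 -> H4 at depth 16
  Q 147.155.0.34: descend 100100111001101100 ; hops seen [H5,H4] ; pick H4
  - 0.0.0.0/0 clear@0
  add 147.152.0.0/14 -> H5 at depth 14
  Q 112.48.141.19: descend 0 ; hops seen [∅] ; pick no-route
  - 147.152.0.0/14 clear@14
  add 171.208.0.0/12 -> H3 at depth 12
  Q 171.0.32.105: descend 10101011 ; hops seen [H4] ; pick H4
  Q 171.0.0.0: descend 10101011 ; hops seen [H4] ; pick H4
  Q 130.187.139.182: descend 100 ; hops seen [∅] ; pick no-route
  add 171.192.0.0/11 -> H0 at depth 11
  add 147.155.46.192/28 -> H2 at depth 28
  add 147.155.46.0/24 -> H5 at depth 24
  add 60.224.87.0/24 -> H4 at depth 24
  add 0.0.0.0/1 -> H3 at depth 1
  add 0.0.0.0/0 -> H2 at depth 0
  add 0.0.0.0/0 -> H2 at depth 0
  add 171.221.0.0/16 -> H1 at depth 16
  add 60.224.0.0/16 -> H1 at depth 16
  Q 0.4.87.118: descend 00 ; hops seen [H2,H3] ; pick H3
  Q 171.192.0.0: descend 10101011110 ; hops seen [H2,H4,H0] ; pick H0
  Q 147.155.46.13: descend 100100111001101100101110 ; hops seen [H2,H4,H5] ; pick H5
  add 60.224.0.0/12 -> H5 at depth 12
  Q 0.0.0.59: descend 00 ; hops seen [H2,H3] ; pick H3
  add 171.0.0.0/8 -> H5 at depth 8
  add 60.224.0.0/16 -> H1 at depth 16
  add 60.224.80.0/20 -> H4 at depth 20
  Q 0.21.167.37: descend 00 ; hops seen [H2,H3] ; pick H3
  add 147.0.0.0/8 -> H3 at depth 8
  Q 60.224.0.29: descend 00111100111000000 ; hops seen [H2,H3,H5,H1] ; pick H1
  add 0.0.0.0/0 -> H0 at depth 0
  add 147.144.0.0/12 -> H0 at depth 12
  - 0.0.0.0/0 clear@0

== LOOKUPS ==
["H4","no-route","H4","H4","no-route","H3","H0","H5","H3","H3","H1"]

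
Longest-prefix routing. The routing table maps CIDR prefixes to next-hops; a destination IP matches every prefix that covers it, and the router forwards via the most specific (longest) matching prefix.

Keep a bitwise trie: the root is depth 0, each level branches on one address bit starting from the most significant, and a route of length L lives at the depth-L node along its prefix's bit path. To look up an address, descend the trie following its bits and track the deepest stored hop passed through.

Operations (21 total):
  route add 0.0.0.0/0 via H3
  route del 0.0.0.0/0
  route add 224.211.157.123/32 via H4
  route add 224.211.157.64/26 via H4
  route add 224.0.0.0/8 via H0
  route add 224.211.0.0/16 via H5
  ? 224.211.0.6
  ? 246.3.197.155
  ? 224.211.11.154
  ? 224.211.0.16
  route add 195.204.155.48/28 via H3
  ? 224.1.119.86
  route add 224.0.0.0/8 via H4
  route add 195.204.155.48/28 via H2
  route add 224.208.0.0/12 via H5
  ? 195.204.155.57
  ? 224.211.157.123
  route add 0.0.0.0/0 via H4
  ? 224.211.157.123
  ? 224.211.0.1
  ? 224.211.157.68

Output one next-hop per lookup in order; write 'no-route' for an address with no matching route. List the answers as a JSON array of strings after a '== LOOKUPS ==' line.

Process each operation:
  add 0.0.0.0/0 -> H3 at depth 0
  - 0.0.0.0/0 clear@0
  add 224.211.157.123/32 -> H4 at depth 32
  add 224.211.157.64/26 -> H4 at depth 26
  add 224.0.0.0/8 -> H0 at depth 8
  add 224.211.0.0/16 -> H5 at depth 16
  lookup 224.211.0.6: bits 1110000011010011 walk d0:-→d1:-→d2:-→d3:-→d4:-→d5:-→d6:-→d7:-→d8:H0→d9:-→d10:-→d11:-→d12:-→d13:-→d14:-→d15:-→d16:H5 -> H5
  lookup 246.3.197.155: bits 111 walk d0:-→d1:-→d2:-→d3:- -> no-route
  lookup 224.211.11.154: bits 1110000011010011 walk d0:-→d1:-→d2:-→d3:-→d4:-→d5:-→d6:-→d7:-→d8:H0→d9:-→d10:-→d11:-→d12:-→d13:-→d14:-→d15:-→d16:H5 -> H5
  lookup 224.211.0.16: bits 1110000011010011 walk d0:-→d1:-→d2:-→d3:-→d4:-→d5:-→d6:-→d7:-→d8:H0→d9:-→d10:-→d11:-→d12:-→d13:-→d14:-→d15:-→d16:H5 -> H5
  add 195.204.155.48/28 -> H3 at depth 28
  lookup 224.1.119.86: bits 11100000 walk d0:-→d1:-→d2:-→d3:-→d4:-→d5:-→d6:-→d7:-→d8:H0 -> H0
  add 224.0.0.0/8 -> H4 at depth 8
  add 195.204.155.48/28 -> H2 at depth 28
  add 224.208.0.0/12 -> H5 at depth 12
  lookup 195.204.155.57: bits 1100001111001100100110110011 walk d0:-→d1:-→d2:-→d3:-→d4:-→d5:-→d6:-→d7:-→d8:-→d9:-→d10:-→d11:-→d12:-→d13:-→d14:-→d15:-→d16:-→d17:-→d18:-→d19:-→d20:-→d21:-→d22:-→d23:-→d24:-→d25:-→d26:-→d27:-→d28:H2 -> H2
  lookup 224.211.157.123: bits 11100000110100111001110101111011 walk d0:-→d1:-→d2:-→d3:-→d4:-→d5:-→d6:-→d7:-→d8:H4→d9:-→d10:-→d11:-→d12:H5→d13:-→d14:-→d15:-→d16:H5→d17:-→d18:-→d19:-→d20:-→d21:-→d22:-→d23:-→d24:-→d25:-→d26:H4→d27:-→d28:-→d29:-→d30:-→d31:-→d32:H4 -> H4
  add 0.0.0.0/0 -> H4 at depth 0
  lookup 224.211.157.123: bits 11100000110100111001110101111011 walk d0:H4→d1:-→d2:-→d3:-→d4:-→d5:-→d6:-→d7:-→d8:H4→d9:-→d10:-→d11:-→d12:H5→d13:-→d14:-→d15:-→d16:H5→d17:-→d18:-→d19:-→d20:-→d21:-→d22:-→d23:-→d24:-→d25:-→d26:H4→d27:-→d28:-→d29:-→d30:-→d31:-→d32:H4 -> H4
  lookup 224.211.0.1: bits 1110000011010011 walk d0:H4→d1:-→d2:-→d3:-→d4:-→d5:-→d6:-→d7:-→d8:H4→d9:-→d10:-→d11:-→d12:H5→d13:-→d14:-→d15:-→d16:H5 -> H5
  lookup 224.211.157.68: bits 11100000110100111001110101 walk d0:H4→d1:-→d2:-→d3:-→d4:-→d5:-→d6:-→d7:-→d8:H4→d9:-→d10:-→d11:-→d12:H5→d13:-→d14:-→d15:-→d16:H5→d17:-→d18:-→d19:-→d20:-→d21:-→d22:-→d23:-→d24:-→d25:-→d26:H4 -> H4

== LOOKUPS ==
["H5","no-route","H5","H5","H0","H2","H4","H4","H5","H4"]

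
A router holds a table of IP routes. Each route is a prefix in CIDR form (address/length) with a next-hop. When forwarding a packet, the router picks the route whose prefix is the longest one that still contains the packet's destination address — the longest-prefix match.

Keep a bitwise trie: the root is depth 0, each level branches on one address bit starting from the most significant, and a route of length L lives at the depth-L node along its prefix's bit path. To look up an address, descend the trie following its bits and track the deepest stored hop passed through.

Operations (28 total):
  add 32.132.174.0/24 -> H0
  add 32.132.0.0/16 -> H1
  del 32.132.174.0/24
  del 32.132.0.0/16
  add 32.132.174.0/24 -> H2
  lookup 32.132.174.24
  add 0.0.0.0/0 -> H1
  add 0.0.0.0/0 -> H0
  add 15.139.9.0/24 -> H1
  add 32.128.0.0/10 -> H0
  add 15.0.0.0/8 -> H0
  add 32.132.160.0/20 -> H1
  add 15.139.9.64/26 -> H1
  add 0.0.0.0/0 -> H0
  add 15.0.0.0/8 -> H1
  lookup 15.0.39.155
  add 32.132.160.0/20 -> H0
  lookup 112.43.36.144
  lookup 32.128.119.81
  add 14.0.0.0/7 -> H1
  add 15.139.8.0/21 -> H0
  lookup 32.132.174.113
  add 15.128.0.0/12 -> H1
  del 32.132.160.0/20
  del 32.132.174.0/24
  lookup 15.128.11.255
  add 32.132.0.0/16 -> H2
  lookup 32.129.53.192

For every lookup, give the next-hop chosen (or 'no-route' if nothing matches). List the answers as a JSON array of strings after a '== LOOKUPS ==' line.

Process each operation:
  + 32.132.174.0/24 (H0) depth=24
  + 32.132.0.0/16 (H1) depth=16
  del 32.132.174.0/24 (clear depth 24)
  del 32.132.0.0/16 (clear depth 16)
  + 32.132.174.0/24 (H2) depth=24
  lookup 32.132.174.24: bits 001000001000010010101110 walk d0:-→d1:-→d2:-→d3:-→d4:-→d5:-→d6:-→d7:-→d8:-→d9:-→d10:-→d11:-→d12:-→d13:-→d14:-→d15:-→d16:-→d17:-→d18:-→d19:-→d20:-→d21:-→d22:-→d23:-→d24:H2 -> H2
  + 0.0.0.0/0 (H1) depth=0
  + 0.0.0.0/0 (H0) depth=0
  + 15.139.9.0/24 (H1) depth=24
  + 32.128.0.0/10 (H0) depth=10
  + 15.0.0.0/8 (H0) depth=8
  + 32.132.160.0/20 (H1) depth=20
  + 15.139.9.64/26 (H1) depth=26
  + 0.0.0.0/0 (H0) depth=0
  + 15.0.0.0/8 (H1) depth=8
  lookup 15.0.39.155: bits 00001111 walk d0:H0→d1:-→d2:-→d3:-→d4:-→d5:-→d6:-→d7:-→d8:H1 -> H1
  + 32.132.160.0/20 (H0) depth=20
  lookup 112.43.36.144: bits 0 walk d0:H0→d1:- -> H0
  lookup 32.128.119.81: bits 0010000010000 walk d0:H0→d1:-→d2:-→d3:-→d4:-→d5:-→d6:-→d7:-→d8:-→d9:-→d10:H0→d11:-→d12:-→d13:- -> H0
  + 14.0.0.0/7 (H1) depth=7
  + 15.139.8.0/21 (H0) depth=21
  lookup 32.132.174.113: bits 001000001000010010101110 walk d0:H0→d1:-→d2:-→d3:-→d4:-→d5:-→d6:-→d7:-→d8:-→d9:-→d10:H0→d11:-→d12:-→d13:-→d14:-→d15:-→d16:-→d17:-→d18:-→d19:-→d20:H0→d21:-→d22:-→d23:-→d24:H2 -> H2
  + 15.128.0.0/12 (H1) depth=12
  del 32.132.160.0/20 (clear depth 20)
  del 32.132.174.0/24 (clear depth 24)
  lookup 15.128.11.255: bits 000011111000 walk d0:H0→d1:-→d2:-→d3:-→d4:-→d5:-→d6:-→d7:H1→d8:H1→d9:-→d10:-→d11:-→d12:H1 -> H1
  + 32.132.0.0/16 (H2) depth=16
  lookup 32.129.53.192: bits 0010000010000 walk d0:H0→d1:-→d2:-→d3:-→d4:-→d5:-→d6:-→d7:-→d8:-→d9:-→d10:H0→d11:-→d12:-→d13:- -> H0

== LOOKUPS ==
["H2","H1","H0","H0","H2","H1","H0"]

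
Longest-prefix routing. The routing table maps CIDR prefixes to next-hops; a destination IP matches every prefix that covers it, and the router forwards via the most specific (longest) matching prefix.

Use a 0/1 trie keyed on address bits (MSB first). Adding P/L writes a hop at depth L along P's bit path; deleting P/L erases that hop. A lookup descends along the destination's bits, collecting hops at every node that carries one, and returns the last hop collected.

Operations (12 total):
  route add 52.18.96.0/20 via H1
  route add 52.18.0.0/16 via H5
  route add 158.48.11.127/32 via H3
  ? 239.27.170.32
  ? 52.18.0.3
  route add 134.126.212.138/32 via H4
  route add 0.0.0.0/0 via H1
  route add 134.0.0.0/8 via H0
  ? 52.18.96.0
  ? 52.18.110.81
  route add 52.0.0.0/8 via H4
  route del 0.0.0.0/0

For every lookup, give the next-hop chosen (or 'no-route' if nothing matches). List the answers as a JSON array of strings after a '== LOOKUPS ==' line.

Apply in order:
  + 52.18.96.0/20 (H1) depth=20
  + 52.18.0.0/16 (H5) depth=16
  + 158.48.11.127/32 (H3) depth=32
  Q 239.27.170.32: descend 1 ; hops seen [∅] ; pick no-route
  Q 52.18.0.3: descend 00110100000100100 ; hops seen [H5] ; pick H5
  + 134.126.212.138/32 (H4) depth=32
  + 0.0.0.0/0 (H1) depth=0
  + 134.0.0.0/8 (H0) depth=8
  Q 52.18.96.0: descend 00110100000100100110 ; hops seen [H1,H5,H1] ; pick H1
  Q 52.18.110.81: descend 00110100000100100110 ; hops seen [H1,H5,H1] ; pick H1
  + 52.0.0.0/8 (H4) depth=8
  - 0.0.0.0/0 clear@0

== LOOKUPS ==
["no-route","H5","H1","H1"]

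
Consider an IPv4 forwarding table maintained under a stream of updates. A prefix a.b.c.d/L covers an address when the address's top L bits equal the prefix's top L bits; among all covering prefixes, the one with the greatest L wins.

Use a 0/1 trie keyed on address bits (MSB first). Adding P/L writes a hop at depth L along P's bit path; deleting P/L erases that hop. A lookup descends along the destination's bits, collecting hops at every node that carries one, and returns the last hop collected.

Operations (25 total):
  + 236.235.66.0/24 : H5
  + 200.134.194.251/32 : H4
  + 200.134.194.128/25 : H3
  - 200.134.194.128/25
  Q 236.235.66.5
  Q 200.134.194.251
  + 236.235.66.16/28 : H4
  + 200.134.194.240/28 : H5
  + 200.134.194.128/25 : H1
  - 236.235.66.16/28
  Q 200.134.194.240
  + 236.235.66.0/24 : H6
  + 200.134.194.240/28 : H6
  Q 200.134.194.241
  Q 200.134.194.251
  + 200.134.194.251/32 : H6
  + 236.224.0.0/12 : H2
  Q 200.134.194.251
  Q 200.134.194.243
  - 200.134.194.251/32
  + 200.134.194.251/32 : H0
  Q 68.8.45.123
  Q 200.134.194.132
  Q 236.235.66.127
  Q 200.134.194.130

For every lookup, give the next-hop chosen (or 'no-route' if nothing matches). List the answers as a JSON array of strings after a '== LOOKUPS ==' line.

Trace:
  add 236.235.66.0/24 -> H5 at depth 24
  add 200.134.194.251/32 -> H4 at depth 32
  add 200.134.194.128/25 -> H3 at depth 25
  del 200.134.194.128/25 (clear depth 25)
  ? 236.235.66.5  path d0:-→d1:-→d2:-→d3:-→d4:-→d5:-→d6:-→d7:-→d8:-→d9:-→d10:-→d11:-→d12:-→d13:-→d14:-→d15:-→d16:-→d17:-→d18:-→d19:-→d20:-→d21:-→d22:-→d23:-→d24:H5  best=H5
  ? 200.134.194.251  path d0:-→d1:-→d2:-→d3:-→d4:-→d5:-→d6:-→d7:-→d8:-→d9:-→d10:-→d11:-→d12:-→d13:-→d14:-→d15:-→d16:-→d17:-→d18:-→d19:-→d20:-→d21:-→d22:-→d23:-→d24:-→d25:-→d26:-→d27:-→d28:-→d29:-→d30:-→d31:-→d32:H4  best=H4
  add 236.235.66.16/28 -> H4 at depth 28
  add 200.134.194.240/28 -> H5 at depth 28
  add 200.134.194.128/25 -> H1 at depth 25
  del 236.235.66.16/28 (clear depth 28)
  ? 200.134.194.240  path d0:-→d1:-→d2:-→d3:-→d4:-→d5:-→d6:-→d7:-→d8:-→d9:-→d10:-→d11:-→d12:-→d13:-→d14:-→d15:-→d16:-→d17:-→d18:-→d19:-→d20:-→d21:-→d22:-→d23:-→d24:-→d25:H1→d26:-→d27:-→d28:H5  best=H5
  add 236.235.66.0/24 -> H6 at depth 24
  add 200.134.194.240/28 -> H6 at depth 28
  ? 200.134.194.241  path d0:-→d1:-→d2:-→d3:-→d4:-→d5:-→d6:-→d7:-→d8:-→d9:-→d10:-→d11:-→d12:-→d13:-→d14:-→d15:-→d16:-→d17:-→d18:-→d19:-→d20:-→d21:-→d22:-→d23:-→d24:-→d25:H1→d26:-→d27:-→d28:H6  best=H6
  ? 200.134.194.251  path d0:-→d1:-→d2:-→d3:-→d4:-→d5:-→d6:-→d7:-→d8:-→d9:-→d10:-→d11:-→d12:-→d13:-→d14:-→d15:-→d16:-→d17:-→d18:-→d19:-→d20:-→d21:-→d22:-→d23:-→d24:-→d25:H1→d26:-→d27:-→d28:H6→d29:-→d30:-→d31:-→d32:H4  best=H4
  add 200.134.194.251/32 -> H6 at depth 32
  add 236.224.0.0/12 -> H2 at depth 12
  ? 200.134.194.251  path d0:-→d1:-→d2:-→d3:-→d4:-→d5:-→d6:-→d7:-→d8:-→d9:-→d10:-→d11:-→d12:-→d13:-→d14:-→d15:-→d16:-→d17:-→d18:-→d19:-→d20:-→d21:-→d22:-→d23:-→d24:-→d25:H1→d26:-→d27:-→d28:H6→d29:-→d30:-→d31:-→d32:H6  best=H6
  ? 200.134.194.243  path d0:-→d1:-→d2:-→d3:-→d4:-→d5:-→d6:-→d7:-→d8:-→d9:-→d10:-→d11:-→d12:-→d13:-→d14:-→d15:-→d16:-→d17:-→d18:-→d19:-→d20:-→d21:-→d22:-→d23:-→d24:-→d25:H1→d26:-→d27:-→d28:H6  best=H6
  del 200.134.194.251/32 (clear depth 32)
  add 200.134.194.251/32 -> H0 at depth 32
  ? 68.8.45.123  path d0:-  best=no-route
  ? 200.134.194.132  path d0:-→d1:-→d2:-→d3:-→d4:-→d5:-→d6:-→d7:-→d8:-→d9:-→d10:-→d11:-→d12:-→d13:-→d14:-→d15:-→d16:-→d17:-→d18:-→d19:-→d20:-→d21:-→d22:-→d23:-→d24:-→d25:H1  best=H1
  ? 236.235.66.127  path d0:-→d1:-→d2:-→d3:-→d4:-→d5:-→d6:-→d7:-→d8:-→d9:-→d10:-→d11:-→d12:H2→d13:-→d14:-→d15:-→d16:-→d17:-→d18:-→d19:-→d20:-→d21:-→d22:-→d23:-→d24:H6→d25:-  best=H6
  ? 200.134.194.130  path d0:-→d1:-→d2:-→d3:-→d4:-→d5:-→d6:-→d7:-→d8:-→d9:-→d10:-→d11:-→d12:-→d13:-→d14:-→d15:-→d16:-→d17:-→d18:-→d19:-→d20:-→d21:-→d22:-→d23:-→d24:-→d25:H1  best=H1

== LOOKUPS ==
["H5","H4","H5","H6","H4","H6","H6","no-route","H1","H6","H1"]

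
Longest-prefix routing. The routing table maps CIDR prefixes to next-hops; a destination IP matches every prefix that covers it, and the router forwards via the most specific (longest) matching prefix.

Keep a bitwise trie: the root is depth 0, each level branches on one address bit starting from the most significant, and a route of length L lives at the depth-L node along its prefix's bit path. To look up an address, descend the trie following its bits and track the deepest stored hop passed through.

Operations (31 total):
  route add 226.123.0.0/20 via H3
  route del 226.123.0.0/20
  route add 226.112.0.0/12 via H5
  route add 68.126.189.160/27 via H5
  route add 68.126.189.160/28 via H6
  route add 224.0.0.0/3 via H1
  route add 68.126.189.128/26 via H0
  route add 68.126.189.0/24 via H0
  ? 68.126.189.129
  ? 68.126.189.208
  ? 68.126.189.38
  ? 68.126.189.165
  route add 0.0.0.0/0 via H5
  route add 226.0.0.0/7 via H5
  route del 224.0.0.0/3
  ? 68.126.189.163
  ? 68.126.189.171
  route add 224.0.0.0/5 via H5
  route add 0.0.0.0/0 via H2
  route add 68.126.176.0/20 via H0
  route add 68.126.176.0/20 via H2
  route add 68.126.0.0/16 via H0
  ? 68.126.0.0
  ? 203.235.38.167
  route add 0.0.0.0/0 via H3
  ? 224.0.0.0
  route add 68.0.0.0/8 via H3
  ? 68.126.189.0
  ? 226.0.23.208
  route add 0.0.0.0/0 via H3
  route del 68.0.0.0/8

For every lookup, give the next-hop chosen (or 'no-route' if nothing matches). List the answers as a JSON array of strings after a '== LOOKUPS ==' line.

Apply in order:
  + 226.123.0.0/20 (H3) depth=20
  del 226.123.0.0/20 (clear depth 20)
  + 226.112.0.0/12 (H5) depth=12
  + 68.126.189.160/27 (H5) depth=27
  + 68.126.189.160/28 (H6) depth=28
  + 224.0.0.0/3 (H1) depth=3
  + 68.126.189.128/26 (H0) depth=26
  + 68.126.189.0/24 (H0) depth=24
  ? 68.126.189.129  path d0:-→d1:-→d2:-→d3:-→d4:-→d5:-→d6:-→d7:-→d8:-→d9:-→d10:-→d11:-→d12:-→d13:-→d14:-→d15:-→d16:-→d17:-→d18:-→d19:-→d20:-→d21:-→d22:-→d23:-→d24:H0→d25:-→d26:H0  best=H0
  ? 68.126.189.208  path d0:-→d1:-→d2:-→d3:-→d4:-→d5:-→d6:-→d7:-→d8:-→d9:-→d10:-→d11:-→d12:-→d13:-→d14:-→d15:-→d16:-→d17:-→d18:-→d19:-→d20:-→d21:-→d22:-→d23:-→d24:H0→d25:-  best=H0
  ? 68.126.189.38  path d0:-→d1:-→d2:-→d3:-→d4:-→d5:-→d6:-→d7:-→d8:-→d9:-→d10:-→d11:-→d12:-→d13:-→d14:-→d15:-→d16:-→d17:-→d18:-→d19:-→d20:-→d21:-→d22:-→d23:-→d24:H0  best=H0
  ? 68.126.189.165  path d0:-→d1:-→d2:-→d3:-→d4:-→d5:-→d6:-→d7:-→d8:-→d9:-→d10:-→d11:-→d12:-→d13:-→d14:-→d15:-→d16:-→d17:-→d18:-→d19:-→d20:-→d21:-→d22:-→d23:-→d24:H0→d25:-→d26:H0→d27:H5→d28:H6  best=H6
  + 0.0.0.0/0 (H5) depth=0
  + 226.0.0.0/7 (H5) depth=7
  del 224.0.0.0/3 (clear depth 3)
  ? 68.126.189.163  path d0:H5→d1:-→d2:-→d3:-→d4:-→d5:-→d6:-→d7:-→d8:-→d9:-→d10:-→d11:-→d12:-→d13:-→d14:-→d15:-→d16:-→d17:-→d18:-→d19:-→d20:-→d21:-→d22:-→d23:-→d24:H0→d25:-→d26:H0→d27:H5→d28:H6  best=H6
  ? 68.126.189.171  path d0:H5→d1:-→d2:-→d3:-→d4:-→d5:-→d6:-→d7:-→d8:-→d9:-→d10:-→d11:-→d12:-→d13:-→d14:-→d15:-→d16:-→d17:-→d18:-→d19:-→d20:-→d21:-→d22:-→d23:-→d24:H0→d25:-→d26:H0→d27:H5→d28:H6  best=H6
  + 224.0.0.0/5 (H5) depth=5
  + 0.0.0.0/0 (H2) depth=0
  + 68.126.176.0/20 (H0) depth=20
  + 68.126.176.0/20 (H2) depth=20
  + 68.126.0.0/16 (H0) depth=16
  ? 68.126.0.0  path d0:H2→d1:-→d2:-→d3:-→d4:-→d5:-→d6:-→d7:-→d8:-→d9:-→d10:-→d11:-→d12:-→d13:-→d14:-→d15:-→d16:H0  best=H0
  ? 203.235.38.167  path d0:H2→d1:-→d2:-  best=H2
  + 0.0.0.0/0 (H3) depth=0
  ? 224.0.0.0  path d0:H3→d1:-→d2:-→d3:-→d4:-→d5:H5→d6:-  best=H5
  + 68.0.0.0/8 (H3) depth=8
  ? 68.126.189.0  path d0:H3→d1:-→d2:-→d3:-→d4:-→d5:-→d6:-→d7:-→d8:H3→d9:-→d10:-→d11:-→d12:-→d13:-→d14:-→d15:-→d16:H0→d17:-→d18:-→d19:-→d20:H2→d21:-→d22:-→d23:-→d24:H0  best=H0
  ? 226.0.23.208  path d0:H3→d1:-→d2:-→d3:-→d4:-→d5:H5→d6:-→d7:H5→d8:-→d9:-  best=H5
  + 0.0.0.0/0 (H3) depth=0
  del 68.0.0.0/8 (clear depth 8)

== LOOKUPS ==
["H0","H0","H0","H6","H6","H6","H0","H2","H5","H0","H5"]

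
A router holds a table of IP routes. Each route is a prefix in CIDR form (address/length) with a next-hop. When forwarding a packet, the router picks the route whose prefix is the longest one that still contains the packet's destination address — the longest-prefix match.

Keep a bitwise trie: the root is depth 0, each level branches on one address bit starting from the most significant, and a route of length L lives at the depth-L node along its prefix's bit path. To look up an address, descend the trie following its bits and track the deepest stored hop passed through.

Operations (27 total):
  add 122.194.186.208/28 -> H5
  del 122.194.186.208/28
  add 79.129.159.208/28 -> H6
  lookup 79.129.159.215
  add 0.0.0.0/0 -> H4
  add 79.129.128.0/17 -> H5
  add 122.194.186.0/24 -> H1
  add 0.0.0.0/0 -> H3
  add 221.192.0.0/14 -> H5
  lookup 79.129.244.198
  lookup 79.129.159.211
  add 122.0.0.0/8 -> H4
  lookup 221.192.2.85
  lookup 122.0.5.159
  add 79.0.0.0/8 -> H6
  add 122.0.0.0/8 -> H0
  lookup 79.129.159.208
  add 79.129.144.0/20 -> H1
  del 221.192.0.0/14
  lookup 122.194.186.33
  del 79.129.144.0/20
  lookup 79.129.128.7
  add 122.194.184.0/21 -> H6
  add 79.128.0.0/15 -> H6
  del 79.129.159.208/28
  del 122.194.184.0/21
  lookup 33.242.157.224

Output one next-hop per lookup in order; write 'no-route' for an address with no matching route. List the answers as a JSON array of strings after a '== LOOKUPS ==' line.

Process each operation:
  + 122.194.186.208/28 (H5) depth=28
  - 122.194.186.208/28 clear@28
  + 79.129.159.208/28 (H6) depth=28
  lookup 79.129.159.215: bits 0100111110000001100111111101 walk d0:-→d1:-→d2:-→d3:-→d4:-→d5:-→d6:-→d7:-→d8:-→d9:-→d10:-→d11:-→d12:-→d13:-→d14:-→d15:-→d16:-→d17:-→d18:-→d19:-→d20:-→d21:-→d22:-→d23:-→d24:-→d25:-→d26:-→d27:-→d28:H6 -> H6
  + 0.0.0.0/0 (H4) depth=0
  + 79.129.128.0/17 (H5) depth=17
  + 122.194.186.0/24 (H1) depth=24
  + 0.0.0.0/0 (H3) depth=0
  + 221.192.0.0/14 (H5) depth=14
  lookup 79.129.244.198: bits 01001111100000011 walk d0:H3→d1:-→d2:-→d3:-→d4:-→d5:-→d6:-→d7:-→d8:-→d9:-→d10:-→d11:-→d12:-→d13:-→d14:-→d15:-→d16:-→d17:H5 -> H5
  lookup 79.129.159.211: bits 0100111110000001100111111101 walk d0:H3→d1:-→d2:-→d3:-→d4:-→d5:-→d6:-→d7:-→d8:-→d9:-→d10:-→d11:-→d12:-→d13:-→d14:-→d15:-→d16:-→d17:H5→d18:-→d19:-→d20:-→d21:-→d22:-→d23:-→d24:-→d25:-→d26:-→d27:-→d28:H6 -> H6
  + 122.0.0.0/8 (H4) depth=8
  lookup 221.192.2.85: bits 11011101110000 walk d0:H3→d1:-→d2:-→d3:-→d4:-→d5:-→d6:-→d7:-→d8:-→d9:-→d10:-→d11:-→d12:-→d13:-→d14:H5 -> H5
  lookup 122.0.5.159: bits 01111010 walk d0:H3→d1:-→d2:-→d3:-→d4:-→d5:-→d6:-→d7:-→d8:H4 -> H4
  + 79.0.0.0/8 (H6) depth=8
  + 122.0.0.0/8 (H0) depth=8
  lookup 79.129.159.208: bits 0100111110000001100111111101 walk d0:H3→d1:-→d2:-→d3:-→d4:-→d5:-→d6:-→d7:-→d8:H6→d9:-→d10:-→d11:-→d12:-→d13:-→d14:-→d15:-→d16:-→d17:H5→d18:-→d19:-→d20:-→d21:-→d22:-→d23:-→d24:-→d25:-→d26:-→d27:-→d28:H6 -> H6
  + 79.129.144.0/20 (H1) depth=20
  - 221.192.0.0/14 clear@14
  lookup 122.194.186.33: bits 011110101100001010111010 walk d0:H3→d1:-→d2:-→d3:-→d4:-→d5:-→d6:-→d7:-→d8:H0→d9:-→d10:-→d11:-→d12:-→d13:-→d14:-→d15:-→d16:-→d17:-→d18:-→d19:-→d20:-→d21:-→d22:-→d23:-→d24:H1 -> H1
  - 79.129.144.0/20 clear@20
  lookup 79.129.128.7: bits 0100111110000001100 walk d0:H3→d1:-→d2:-→d3:-→d4:-→d5:-→d6:-→d7:-→d8:H6→d9:-→d10:-→d11:-→d12:-→d13:-→d14:-→d15:-→d16:-→d17:H5→d18:-→d19:- -> H5
  + 122.194.184.0/21 (H6) depth=21
  + 79.128.0.0/15 (H6) depth=15
  - 79.129.159.208/28 clear@28
  - 122.194.184.0/21 clear@21
  lookup 33.242.157.224: bits 0 walk d0:H3→d1:- -> H3

== LOOKUPS ==
["H6","H5","H6","H5","H4","H6","H1","H5","H3"]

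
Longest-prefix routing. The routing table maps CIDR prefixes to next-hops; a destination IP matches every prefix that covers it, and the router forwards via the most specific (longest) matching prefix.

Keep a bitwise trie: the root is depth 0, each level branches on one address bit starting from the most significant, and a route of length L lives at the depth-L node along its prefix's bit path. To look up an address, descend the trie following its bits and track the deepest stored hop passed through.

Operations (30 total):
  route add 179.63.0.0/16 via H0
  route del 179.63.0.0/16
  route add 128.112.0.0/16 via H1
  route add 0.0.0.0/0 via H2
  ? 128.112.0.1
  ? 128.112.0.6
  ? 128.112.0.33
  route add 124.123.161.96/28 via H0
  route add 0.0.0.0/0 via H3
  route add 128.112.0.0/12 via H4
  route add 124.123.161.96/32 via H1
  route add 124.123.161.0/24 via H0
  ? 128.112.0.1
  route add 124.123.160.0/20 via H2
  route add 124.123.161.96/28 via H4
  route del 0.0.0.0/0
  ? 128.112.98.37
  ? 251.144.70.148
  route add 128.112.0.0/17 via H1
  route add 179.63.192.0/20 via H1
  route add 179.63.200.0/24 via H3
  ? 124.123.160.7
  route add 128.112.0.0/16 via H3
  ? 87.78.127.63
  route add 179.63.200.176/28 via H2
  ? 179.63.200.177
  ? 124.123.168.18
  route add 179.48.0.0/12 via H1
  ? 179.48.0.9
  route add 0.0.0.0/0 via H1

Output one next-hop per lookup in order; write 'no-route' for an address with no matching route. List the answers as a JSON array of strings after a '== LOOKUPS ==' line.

Trace:
  + 179.63.0.0/16 (H0) depth=16
  del 179.63.0.0/16 (clear depth 16)
  + 128.112.0.0/16 (H1) depth=16
  + 0.0.0.0/0 (H2) depth=0
  Q 128.112.0.1: descend 1000000001110000 ; hops seen [H2,H1] ; pick H1
  Q 128.112.0.6: descend 1000000001110000 ; hops seen [H2,H1] ; pick H1
  Q 128.112.0.33: descend 1000000001110000 ; hops seen [H2,H1] ; pick H1
  + 124.123.161.96/28 (H0) depth=28
  + 0.0.0.0/0 (H3) depth=0
  + 128.112.0.0/12 (H4) depth=12
  + 124.123.161.96/32 (H1) depth=32
  + 124.123.161.0/24 (H0) depth=24
  Q 128.112.0.1: descend 1000000001110000 ; hops seen [H3,H4,H1] ; pick H1
  + 124.123.160.0/20 (H2) depth=20
  + 124.123.161.96/28 (H4) depth=28
  del 0.0.0.0/0 (clear depth 0)
  Q 128.112.98.37: descend 1000000001110000 ; hops seen [H4,H1] ; pick H1
  Q 251.144.70.148: descend 1 ; hops seen [∅] ; pick no-route
  + 128.112.0.0/17 (H1) depth=17
  + 179.63.192.0/20 (H1) depth=20
  + 179.63.200.0/24 (H3) depth=24
  Q 124.123.160.7: descend 01111100011110111010000 ; hops seen [H2] ; pick H2
  + 128.112.0.0/16 (H3) depth=16
  Q 87.78.127.63: descend 01 ; hops seen [∅] ; pick no-route
  + 179.63.200.176/28 (H2) depth=28
  Q 179.63.200.177: descend 1011001100111111110010001011 ; hops seen [H1,H3,H2] ; pick H2
  Q 124.123.168.18: descend 01111100011110111010 ; hops seen [H2] ; pick H2
  + 179.48.0.0/12 (H1) depth=12
  Q 179.48.0.9: descend 101100110011 ; hops seen [H1] ; pick H1
  + 0.0.0.0/0 (H1) depth=0

== LOOKUPS ==
["H1","H1","H1","H1","H1","no-route","H2","no-route","H2","H2","H1"]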